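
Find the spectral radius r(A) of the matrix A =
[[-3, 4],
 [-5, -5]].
r(A) = sqrt(35) ≈ 5.9161

The eigenvalues of A are the roots of its characteristic polynomial. With M = A (coefficients from the trace and determinant):
  p(λ) = det(λ I - M) = λ^2 + 8λ + 35.
For λ^2 + 8λ + 35 the discriminant is -76. It is negative, so the roots are the complex-conjugate pair λ = -4 ± (sqrt(76)/2) i ≈ -4 ± 4.3589i. For a conjugate pair the product of the roots equals the constant term, so |λ|^2 = 35 and |λ| = sqrt(35) ≈ 5.9161.
Thus the eigenvalues (to 4 decimals) are -4 ± 4.3589i (modulus 5.9161). The spectral radius is the largest modulus: r(A) = sqrt(35) ≈ 5.9161. (Cross-check: r(A) ≤ ||A||_2 ≈ 7.1388; equality holds whenever A is normal, though it can also hold for some non-normal A.)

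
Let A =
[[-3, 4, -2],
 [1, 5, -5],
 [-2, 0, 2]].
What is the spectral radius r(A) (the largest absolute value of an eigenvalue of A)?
r(A) ≈ 6.4978

The eigenvalues of A are the roots of its characteristic polynomial. With M = A (coefficients from the trace, the sum of principal 2x2 minors, and det A):
  p(λ) = det(λ I - M) = λ^3 - 4λ^2 - 19λ + 18.
No integer candidate from the rational root theorem (±divisors of 18) is a root, so the roots are irrational. The cubic discriminant is Δ = 53696 > 0, so there are three distinct real roots. p(-4) = -34 and p(-3) = 12 have opposite signs, so a root lies in (-4, -3); Newton's method refines it to λ ≈ -3.3297. p(0) = 18 and p(1) = -4 have opposite signs, so a root lies in (0, 1); Newton's method refines it to λ ≈ 0.832. p(6) = -24 and p(7) = 32 have opposite signs, so a root lies in (6, 7); Newton's method refines it to λ ≈ 6.4978. Check (Vieta): the three roots sum to 4, matching tr M = 4.
Thus the eigenvalues (to 4 decimals) are -3.3297 (modulus 3.3297); 0.832 (modulus 0.832); 6.4978 (modulus 6.4978). The spectral radius is the largest modulus: r(A) ≈ 6.4978. (Cross-check: r(A) ≤ ||A||_2 ≈ 8.3923; equality holds whenever A is normal, though it can also hold for some non-normal A.)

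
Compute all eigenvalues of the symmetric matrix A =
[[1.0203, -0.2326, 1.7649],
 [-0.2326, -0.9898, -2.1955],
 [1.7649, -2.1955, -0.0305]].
sigma(A) ≈ {-3, 0, 3}

A is real symmetric, so its spectrum consists of real eigenvalues. Expanding the characteristic polynomial of the displayed matrix gives
  det(λ I - A) = p(λ) = λ^3 + (0)λ^2 + (-9)λ + (0).
Solving p(λ) = 0 yields eigenvalues ≈ -3, 0, 3. (A is shown rounded to 4 decimals, so these recover the underlying integer eigenvalues to within that precision.)
Verification: the trace of A = 0 equals the sum of eigenvalues 0, and det(A) ≈ 0.0001 matches the eigenvalue product 0.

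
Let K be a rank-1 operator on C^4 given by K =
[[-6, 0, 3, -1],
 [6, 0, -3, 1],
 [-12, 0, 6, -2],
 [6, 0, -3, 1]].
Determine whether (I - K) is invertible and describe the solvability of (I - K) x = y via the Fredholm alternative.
(I - K) is singular (det(I - K) = 0, i.e. 1 ∈ sigma(K)). (I - K) x = y is solvable iff y ⊥ ker((I - K)^*) = span{(-6, 0, 3, -1)}, i.e. iff -6y_1 + 3y_3 - y_4 = 0. When solvable, the solutions are x = y + c·(1, -1, 2, -1), c arbitrary (ker(I - K) = span{(1, -1, 2, -1)}, dimension 1).

K has rank 1, so it is an outer product K = u v^T: every row of K is a multiple of one row vector. Reading off the entries, u = (1, -1, 2, -1) and v = (-6, 0, 3, -1) (row i of K equals u_i·v^T). A rank-one matrix u v^T satisfies K u = u (v·u) and kills the (3)-dimensional subspace v^⊥, so its characteristic polynomial is lambda^3 (lambda - v·u) with v·u = tr K = 1. Hence the eigenvalues of I - K are 1 (multiplicity 3) and 1 - (1) = 0, so det(I - K) = 0. (Direct check: I - K =
[[7, 0, -3, 1],
 [-6, 1, 3, -1],
 [12, 0, -5, 2],
 [-6, 0, 3, 0]]
has determinant 0.) So 1 is an eigenvalue of K and (I - K) is not invertible. The finite-dimensional Fredholm alternative says: either (I - K) is invertible, or ker(I - K) ≠ {0} and then range(I - K) = ker((I - K)^*)^⊥, with dim ker(I - K) = dim ker((I - K)^*). We are in the second case, so we need both kernels. Kernel of I - K: (I - K) u = u - u (v·u) = u - u = 0, so ker(I - K) = span{u} = span{(1, -1, 2, -1)} (it is exactly 1-dimensional because rank(I - K) = 3). Kernel of the adjoint: K is real, so (I - K)^* = I - K^T = I - v u^T, and (I - v u^T) v = v - v (u·v) = 0; hence ker((I - K)^*) = span{v} = span{(-6, 0, 3, -1)}. Therefore (I - K) x = y is solvable iff <y, v> = 0, i.e. iff -6y_1 + 3y_3 - y_4 = 0. When this holds, K y = u (v·y) = 0, so (I - K) y = y and x = y is a particular solution; the full solution set is the line x = y + c·u = y + c·(1, -1, 2, -1), c ∈ C.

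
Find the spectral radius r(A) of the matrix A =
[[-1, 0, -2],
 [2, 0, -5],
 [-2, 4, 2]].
r(A) ≈ 4.3967

The eigenvalues of A are the roots of its characteristic polynomial. With M = A (coefficients from the trace, the sum of principal 2x2 minors, and det A):
  p(λ) = det(λ I - M) = λ^3 - λ^2 + 14λ + 36.
No integer candidate from the rational root theorem (±divisors of 36) is a root, so the roots are irrational. The cubic discriminant is Δ = -54700 < 0, so there is one real root and a complex-conjugate pair. p(-2) = -4 and p(-1) = 20 have opposite signs, so a root lies in (-2, -1); Newton's method refines it to λ ≈ -1.8623. Dividing out (λ - (-1.8623)) leaves approximately λ^2 - 2.8623λ + 19.3306. For λ^2 - 2.8623λ + 19.3306 the discriminant is -69.1295. It is negative, so the remaining roots are the complex-conjugate pair λ ≈ 1.4312 ± 4.1572i. Their product equals the constant term, so |λ|^2 ≈ 19.3306 and |λ| ≈ 4.3967.
Thus the eigenvalues (to 4 decimals) are -1.8623 (modulus 1.8623); 1.4312 ± 4.1572i (modulus 4.3967). The spectral radius is the largest modulus: r(A) ≈ 4.3967. (Cross-check: r(A) ≤ ||A||_2 ≈ 6.4975; equality holds whenever A is normal, though it can also hold for some non-normal A.)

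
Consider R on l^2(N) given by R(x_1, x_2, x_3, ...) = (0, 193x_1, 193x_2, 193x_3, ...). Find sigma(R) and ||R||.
sigma(R) = closed disk {z in C : |z| ≤ 193}; ||R|| = 193

Note R = 193·U where U is the unit right shift (U x)_k = x_{k-1} (with x_0 := 0); so ||R|| = 193||U|| and sigma(R) = 193·sigma(U). ||R x||^2 = sum_{k≥1} |193x_k|^2 = 37249||x||^2, so ||R|| = 193 and sigma(R) ⊂ {|z| ≤ 193}. For any |lambda| < 193, the equation (R - lambda I) x = 0 forces x_1 = 0, then 193x_k = lambda x_{k+1} ⇒ x = 0, so R has no eigenvalues. But (R - lambda I) is not surjective for |lambda| < 193: solving (R - lambda I) x = e_1 would require x_n proportional to (lambda/193)^(-n), which is not in l^2. So every |lambda| < 193 lies in the residual spectrum. The boundary |lambda| = 193 is in the approximate point spectrum (the spectrum is closed). Hence sigma(R) is the closed disk of radius 193.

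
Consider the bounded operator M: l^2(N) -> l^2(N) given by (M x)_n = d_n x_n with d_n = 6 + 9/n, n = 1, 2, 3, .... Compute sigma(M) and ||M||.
sigma(M) = {6 + 9/n : n ≥ 1} ∪ {6}; ||M|| = 15

A bounded diagonal operator on l^2 with diagonal entries d_n has spectrum equal to the closure of {d_n : n ≥ 1}: every d_n is an eigenvalue (with eigenvector e_n), so {d_n} ⊂ sigma(M); the spectrum is closed, so its closure is too; and for lambda not in the closure, (M - lambda I) has bounded inverse (the diagonal entries 1/(d_n - lambda) are bounded). For our sequence d_n = 6 + 9/n, n = 1, 2, 3, ...:
  - {d_n} = {6 + 9/n : n ≥ 1}; the only limit point is 6
  - closure = {6 + 9/n : n ≥ 1} ∪ {6}
For the norm: a diagonal operator has ||M|| = sup_n |d_n|. Here d_n = 6 + 9/n is positive and decreasing, so sup_n |d_n| = d_1 = 6 + 9 = 15. So ||M|| = 15.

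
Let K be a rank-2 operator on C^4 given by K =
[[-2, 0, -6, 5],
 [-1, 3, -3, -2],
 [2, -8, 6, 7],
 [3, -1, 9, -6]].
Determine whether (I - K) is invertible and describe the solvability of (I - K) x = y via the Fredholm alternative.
(I - K) is invertible (det(I - K) = -134 ≠ 0), so for every y in C^4 the equation (I - K) x = y has a unique solution.

K has rank 2 and factors as K = U V^T = u1 v1^T + u2 v2^T with u1 = (1, -1, 3, -1), v1 = (0, -2, 0, 3), u2 = (-2, -1, 2, 3), v2 = (1, -1, 3, -1) (multiplying out reproduces the displayed K). The nonzero eigenvalues of U V^T coincide with those of the 2 x 2 matrix G = V^T U = [[v1·u1, v1·u2], [v2·u1, v2·u2]] = [[-1, 11], [12, 2]], and by the Sylvester determinant identity det(I_4 - U V^T) = det(I_2 - V^T U) = det([[2, -11], [-12, -1]]) = (2)(-1) - (-11)(-12) = -134. (Direct check: I - K =
[[3, 0, 6, -5],
 [1, -2, 3, 2],
 [-2, 8, -5, -7],
 [-3, 1, -9, 7]]
has determinant -134.) The finite-dimensional Fredholm alternative says: either (I - K) is invertible, or ker(I - K) ≠ {0} and then range(I - K) = ker((I - K)^*)^⊥, with dim ker(I - K) = dim ker((I - K)^*). Since det(I - K) ≠ 0, 1 is not an eigenvalue of K and ker(I - K) = {0}, so we are in the first case: for every y there is a unique x = (I - K)^(-1) y. (Explicitly, by the Woodbury identity, (I - U V^T)^(-1) = I + U (I_2 - G)^(-1) V^T.)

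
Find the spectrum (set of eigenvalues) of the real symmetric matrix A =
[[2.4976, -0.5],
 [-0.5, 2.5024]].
sigma(A) ≈ {2, 3}

A is real symmetric, so its spectrum consists of real eigenvalues. Expanding the characteristic polynomial of the displayed matrix gives
  det(λ I - A) = p(λ) = λ^2 + (-5)λ + (6).
Solving p(λ) = 0 yields eigenvalues ≈ 2, 3. (A is shown rounded to 4 decimals, so these recover the underlying integer eigenvalues to within that precision.)
Verification: the trace of A = 5 equals the sum of eigenvalues 5, and det(A) ≈ 6.0000 matches the eigenvalue product 6.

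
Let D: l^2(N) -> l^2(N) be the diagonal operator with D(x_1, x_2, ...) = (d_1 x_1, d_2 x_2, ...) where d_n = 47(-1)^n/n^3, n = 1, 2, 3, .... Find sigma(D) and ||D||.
sigma(D) = {47(-1)^n/n^3 : n ≥ 1} ∪ {0}; ||D|| = 47

A bounded diagonal operator on l^2 with diagonal entries d_n has spectrum equal to the closure of {d_n : n ≥ 1}: every d_n is an eigenvalue (with eigenvector e_n), so {d_n} ⊂ sigma(D); the spectrum is closed, so its closure is too; and for lambda not in the closure, (D - lambda I) has bounded inverse (the diagonal entries 1/(d_n - lambda) are bounded). For our sequence d_n = 47(-1)^n/n^3, n = 1, 2, 3, ...:
  - {d_n} = {47(-1)^n/n^3 : n ≥ 1}; the only limit point is 0
  - closure = {47(-1)^n/n^3 : n ≥ 1} ∪ {0}
For the norm: a diagonal operator has ||D|| = sup_n |d_n|. Here |d_n| = 47/n^3 is decreasing, so sup_n |d_n| = |d_1| = 47. So ||D|| = 47.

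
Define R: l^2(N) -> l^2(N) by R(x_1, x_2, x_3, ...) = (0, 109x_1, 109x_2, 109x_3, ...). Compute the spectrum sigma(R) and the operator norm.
sigma(R) = closed disk {z in C : |z| ≤ 109}; ||R|| = 109

Note R = 109·U where U is the unit right shift (U x)_k = x_{k-1} (with x_0 := 0); so ||R|| = 109||U|| and sigma(R) = 109·sigma(U). ||R x||^2 = sum_{k≥1} |109x_k|^2 = 11881||x||^2, so ||R|| = 109 and sigma(R) ⊂ {|z| ≤ 109}. For any |lambda| < 109, the equation (R - lambda I) x = 0 forces x_1 = 0, then 109x_k = lambda x_{k+1} ⇒ x = 0, so R has no eigenvalues. But (R - lambda I) is not surjective for |lambda| < 109: solving (R - lambda I) x = e_1 would require x_n proportional to (lambda/109)^(-n), which is not in l^2. So every |lambda| < 109 lies in the residual spectrum. The boundary |lambda| = 109 is in the approximate point spectrum (the spectrum is closed). Hence sigma(R) is the closed disk of radius 109.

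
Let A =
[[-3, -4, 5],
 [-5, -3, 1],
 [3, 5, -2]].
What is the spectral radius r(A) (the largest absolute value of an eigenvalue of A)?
r(A) ≈ 10.3494

The eigenvalues of A are the roots of its characteristic polynomial. With M = A (coefficients from the trace, the sum of principal 2x2 minors, and det A):
  p(λ) = det(λ I - M) = λ^3 + 8λ^2 - 19λ + 55.
No integer candidate from the rational root theorem (±divisors of 55) is a root, so the roots are irrational. The cubic discriminant is Δ = -294255 < 0, so there is one real root and a complex-conjugate pair. p(-11) = -99 and p(-10) = 45 have opposite signs, so a root lies in (-11, -10); Newton's method refines it to λ ≈ -10.3494. Dividing out (λ - (-10.3494)) leaves approximately λ^2 - 2.3494λ + 5.3143. For λ^2 - 2.3494λ + 5.3143 the discriminant is -15.7379. It is negative, so the remaining roots are the complex-conjugate pair λ ≈ 1.1747 ± 1.9835i. Their product equals the constant term, so |λ|^2 ≈ 5.3143 and |λ| ≈ 2.3053.
Thus the eigenvalues (to 4 decimals) are -10.3494 (modulus 10.3494); 1.1747 ± 1.9835i (modulus 2.3053). The spectral radius is the largest modulus: r(A) ≈ 10.3494. (Cross-check: r(A) ≤ ||A||_2 ≈ 10.5107; equality holds whenever A is normal, though it can also hold for some non-normal A.)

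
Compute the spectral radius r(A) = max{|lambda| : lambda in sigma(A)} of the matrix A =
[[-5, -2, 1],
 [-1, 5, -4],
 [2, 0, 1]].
r(A) ≈ 5.5461

The eigenvalues of A are the roots of its characteristic polynomial. With M = A (coefficients from the trace, the sum of principal 2x2 minors, and det A):
  p(λ) = det(λ I - M) = λ^3 - λ^2 - 29λ + 21.
No integer candidate from the rational root theorem (±divisors of 21) is a root, so the roots are irrational. The cubic discriminant is Δ = 97536 > 0, so there are three distinct real roots. p(-6) = -57 and p(-5) = 16 have opposite signs, so a root lies in (-6, -5); Newton's method refines it to λ ≈ -5.2653. p(0) = 21 and p(1) = -8 have opposite signs, so a root lies in (0, 1); Newton's method refines it to λ ≈ 0.7191. p(5) = -24 and p(6) = 27 have opposite signs, so a root lies in (5, 6); Newton's method refines it to λ ≈ 5.5461. Check (Vieta): the three roots sum to 1, matching tr M = 1.
Thus the eigenvalues (to 4 decimals) are -5.2653 (modulus 5.2653); 0.7191 (modulus 0.7191); 5.5461 (modulus 5.5461). The spectral radius is the largest modulus: r(A) ≈ 5.5461. (Cross-check: r(A) ≤ ||A||_2 ≈ 6.8444; equality holds whenever A is normal, though it can also hold for some non-normal A.)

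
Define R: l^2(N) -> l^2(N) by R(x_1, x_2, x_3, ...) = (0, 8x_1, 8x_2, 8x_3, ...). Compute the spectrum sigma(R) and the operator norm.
sigma(R) = closed disk {z in C : |z| ≤ 8}; ||R|| = 8

Note R = 8·U where U is the unit right shift (U x)_k = x_{k-1} (with x_0 := 0); so ||R|| = 8||U|| and sigma(R) = 8·sigma(U). ||R x||^2 = sum_{k≥1} |8x_k|^2 = 64||x||^2, so ||R|| = 8 and sigma(R) ⊂ {|z| ≤ 8}. For any |lambda| < 8, the equation (R - lambda I) x = 0 forces x_1 = 0, then 8x_k = lambda x_{k+1} ⇒ x = 0, so R has no eigenvalues. But (R - lambda I) is not surjective for |lambda| < 8: solving (R - lambda I) x = e_1 would require x_n proportional to (lambda/8)^(-n), which is not in l^2. So every |lambda| < 8 lies in the residual spectrum. The boundary |lambda| = 8 is in the approximate point spectrum (the spectrum is closed). Hence sigma(R) is the closed disk of radius 8.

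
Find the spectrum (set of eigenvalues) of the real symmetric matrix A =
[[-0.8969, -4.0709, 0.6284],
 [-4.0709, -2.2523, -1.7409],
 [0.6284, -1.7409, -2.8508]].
sigma(A) ≈ {-6, -3, 3}

A is real symmetric, so its spectrum consists of real eigenvalues. Expanding the characteristic polynomial of the displayed matrix gives
  det(λ I - A) = p(λ) = λ^3 + (6)λ^2 + (-9)λ + (-54).
Solving p(λ) = 0 yields eigenvalues ≈ -6, -3, 3. (A is shown rounded to 4 decimals, so these recover the underlying integer eigenvalues to within that precision.)
Verification: the trace of A = -6 equals the sum of eigenvalues -6, and det(A) ≈ 53.9999 matches the eigenvalue product 54.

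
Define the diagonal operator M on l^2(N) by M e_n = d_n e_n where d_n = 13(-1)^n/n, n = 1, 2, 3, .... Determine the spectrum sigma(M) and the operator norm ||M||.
sigma(M) = {13(-1)^n/n : n ≥ 1} ∪ {0}; ||M|| = 13

A bounded diagonal operator on l^2 with diagonal entries d_n has spectrum equal to the closure of {d_n : n ≥ 1}: every d_n is an eigenvalue (with eigenvector e_n), so {d_n} ⊂ sigma(M); the spectrum is closed, so its closure is too; and for lambda not in the closure, (M - lambda I) has bounded inverse (the diagonal entries 1/(d_n - lambda) are bounded). For our sequence d_n = 13(-1)^n/n, n = 1, 2, 3, ...:
  - {d_n} = {13(-1)^n/n : n ≥ 1}; the only limit point is 0
  - closure = {13(-1)^n/n : n ≥ 1} ∪ {0}
For the norm: a diagonal operator has ||M|| = sup_n |d_n|. Here |d_n| = 13/n is decreasing, so sup_n |d_n| = |d_1| = 13. So ||M|| = 13.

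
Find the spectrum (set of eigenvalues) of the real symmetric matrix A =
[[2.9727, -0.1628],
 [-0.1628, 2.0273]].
sigma(A) ≈ {2, 3}

A is real symmetric, so its spectrum consists of real eigenvalues. Expanding the characteristic polynomial of the displayed matrix gives
  det(λ I - A) = p(λ) = λ^2 + (-5)λ + (6).
Solving p(λ) = 0 yields eigenvalues ≈ 2, 3. (A is shown rounded to 4 decimals, so these recover the underlying integer eigenvalues to within that precision.)
Verification: the trace of A = 5 equals the sum of eigenvalues 5, and det(A) ≈ 6.0001 matches the eigenvalue product 6.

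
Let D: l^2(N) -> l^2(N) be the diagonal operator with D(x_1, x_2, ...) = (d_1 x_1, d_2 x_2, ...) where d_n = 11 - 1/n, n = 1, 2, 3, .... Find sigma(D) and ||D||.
sigma(D) = {11 - 1/n : n ≥ 1} ∪ {11}; ||D|| = 11

A bounded diagonal operator on l^2 with diagonal entries d_n has spectrum equal to the closure of {d_n : n ≥ 1}: every d_n is an eigenvalue (with eigenvector e_n), so {d_n} ⊂ sigma(D); the spectrum is closed, so its closure is too; and for lambda not in the closure, (D - lambda I) has bounded inverse (the diagonal entries 1/(d_n - lambda) are bounded). For our sequence d_n = 11 - 1/n, n = 1, 2, 3, ...:
  - {d_n} = {11 - 1/n : n ≥ 1}; the only limit point is 11
  - closure = {11 - 1/n : n ≥ 1} ∪ {11}
For the norm: a diagonal operator has ||D|| = sup_n |d_n|. Here d_n = 11 - 1/n increases monotonically from d_1 = 10 toward 11, with all terms in [10, 11); so sup_n |d_n| = 11 (the supremum is the limit, not attained). So ||D|| = 11.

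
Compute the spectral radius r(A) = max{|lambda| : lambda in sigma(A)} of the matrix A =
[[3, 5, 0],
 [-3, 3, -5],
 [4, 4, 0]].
r(A) ≈ 7.0357

The eigenvalues of A are the roots of its characteristic polynomial. With M = A (coefficients from the trace, the sum of principal 2x2 minors, and det A):
  p(λ) = det(λ I - M) = λ^3 - 6λ^2 + 44λ + 40.
No integer candidate from the rational root theorem (±divisors of 40) is a root, so the roots are irrational. The cubic discriminant is Δ = -469760 < 0, so there is one real root and a complex-conjugate pair. p(-1) = -11 and p(0) = 40 have opposite signs, so a root lies in (-1, 0); Newton's method refines it to λ ≈ -0.8081. Dividing out (λ - (-0.8081)) leaves approximately λ^2 - 6.8081λ + 49.5013. For λ^2 - 6.8081λ + 49.5013 the discriminant is -151.6556. It is negative, so the remaining roots are the complex-conjugate pair λ ≈ 3.404 ± 6.1574i. Their product equals the constant term, so |λ|^2 ≈ 49.5013 and |λ| ≈ 7.0357.
Thus the eigenvalues (to 4 decimals) are -0.8081 (modulus 0.8081); 3.404 ± 6.1574i (modulus 7.0357). The spectral radius is the largest modulus: r(A) ≈ 7.0357. (Cross-check: r(A) ≤ ||A||_2 ≈ 8.1141; equality holds whenever A is normal, though it can also hold for some non-normal A.)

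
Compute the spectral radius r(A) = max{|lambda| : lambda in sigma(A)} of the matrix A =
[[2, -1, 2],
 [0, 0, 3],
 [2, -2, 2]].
r(A) ≈ 2.5747

The eigenvalues of A are the roots of its characteristic polynomial. With M = A (coefficients from the trace, the sum of principal 2x2 minors, and det A):
  p(λ) = det(λ I - M) = λ^3 - 4λ^2 + 6λ - 6.
No integer candidate from the rational root theorem (±divisors of 6) is a root, so the roots are irrational. The cubic discriminant is Δ = -204 < 0, so there is one real root and a complex-conjugate pair. p(2) = -2 and p(3) = 3 have opposite signs, so a root lies in (2, 3); Newton's method refines it to λ ≈ 2.5747. Dividing out (λ - (2.5747)) leaves approximately λ^2 - 1.4253λ + 2.3303. For λ^2 - 1.4253λ + 2.3303 the discriminant is -7.29. It is negative, so the remaining roots are the complex-conjugate pair λ ≈ 0.7126 ± 1.35i. Their product equals the constant term, so |λ|^2 ≈ 2.3303 and |λ| ≈ 1.5265.
Thus the eigenvalues (to 4 decimals) are 2.5747 (modulus 2.5747); 0.7126 ± 1.35i (modulus 1.5265). The spectral radius is the largest modulus: r(A) ≈ 2.5747. (Cross-check: r(A) ≤ ||A||_2 ≈ 5.0071; equality holds whenever A is normal, though it can also hold for some non-normal A.)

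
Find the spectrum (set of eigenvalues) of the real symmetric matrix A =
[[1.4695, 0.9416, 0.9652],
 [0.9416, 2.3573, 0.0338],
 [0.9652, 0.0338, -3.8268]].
sigma(A) ≈ {-4, 1, 3}

A is real symmetric, so its spectrum consists of real eigenvalues. Expanding the characteristic polynomial of the displayed matrix gives
  det(λ I - A) = p(λ) = λ^3 + (0)λ^2 + (-13)λ + (12).
Solving p(λ) = 0 yields eigenvalues ≈ -4, 1, 3. (A is shown rounded to 4 decimals, so these recover the underlying integer eigenvalues to within that precision.)
Verification: the trace of A = 0 equals the sum of eigenvalues 0, and det(A) ≈ -11.9997 matches the eigenvalue product -12.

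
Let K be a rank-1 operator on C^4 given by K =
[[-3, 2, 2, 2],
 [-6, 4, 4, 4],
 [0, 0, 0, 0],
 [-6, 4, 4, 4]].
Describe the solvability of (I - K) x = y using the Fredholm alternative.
(I - K) is invertible (det(I - K) = -4 ≠ 0), so for every y in C^4 the equation (I - K) x = y has a unique solution.

K has rank 1, so it is an outer product K = u v^T: every row of K is a multiple of one row vector. Reading off the entries, u = (1, 2, 0, 2) and v = (-3, 2, 2, 2) (row i of K equals u_i·v^T). A rank-one matrix u v^T satisfies K u = u (v·u) and kills the (3)-dimensional subspace v^⊥, so its characteristic polynomial is lambda^3 (lambda - v·u) with v·u = tr K = 5. Hence the eigenvalues of I - K are 1 (multiplicity 3) and 1 - (5) = -4, so det(I - K) = -4. (Direct check: I - K =
[[4, -2, -2, -2],
 [6, -3, -4, -4],
 [0, 0, 1, 0],
 [6, -4, -4, -3]]
has determinant -4.) The finite-dimensional Fredholm alternative says: either (I - K) is invertible, or ker(I - K) ≠ {0} and then range(I - K) = ker((I - K)^*)^⊥, with dim ker(I - K) = dim ker((I - K)^*). Since det(I - K) ≠ 0, 1 is not an eigenvalue of K and ker(I - K) = {0}, so we are in the first case: for every y there is a unique x = (I - K)^(-1) y. Explicitly, by the Sherman–Morrison formula, (I - u v^T)^(-1) = I + u v^T/(1 - v·u), i.e. (I - K)^(-1) = I + K/(-4).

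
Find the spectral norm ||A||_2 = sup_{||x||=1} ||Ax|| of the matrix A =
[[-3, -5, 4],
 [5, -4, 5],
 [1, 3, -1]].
||A||_2 ≈ 9.5311 (= sqrt(largest eigenvalue of A^T A))

||A||_2 = sigma_max(A) = sqrt(lambda_max(A^T A)). Form the symmetric matrix M = A^T A =
[[35, -2, 12],
 [-2, 50, -43],
 [12, -43, 42]].
Its characteristic polynomial (trace, sum of principal 2x2 minors, determinant of M give the coefficients) is
  p(λ) = det(λ I - M) = λ^3 - 127λ^2 + 3323λ - 3481.
No integer candidate from the rational root theorem (±divisors of 3481) is a root, so the roots are irrational. The cubic discriminant is Δ = 28921225552 > 0, so there are three distinct real roots. p(1) = -284 and p(2) = 2665 have opposite signs, so a root lies in (1, 2); Newton's method refines it to λ ≈ 1.0928. p(35) = 124 and p(36) = -1789 have opposite signs, so a root lies in (35, 36); Newton's method refines it to λ ≈ 35.0655. p(90) = -4111 and p(91) = 796 have opposite signs, so a root lies in (90, 91); Newton's method refines it to λ ≈ 90.8417. Check (Vieta): the three roots sum to 127, matching tr M = 127.
So the eigenvalues of A^T A are ≈ 1.0928, 35.0655, 90.8417 (all ≥ 0, as they must be for A^T A). The largest is λ_max ≈ 90.8417, hence ||A||_2 = sqrt(λ_max) ≈ 9.5311.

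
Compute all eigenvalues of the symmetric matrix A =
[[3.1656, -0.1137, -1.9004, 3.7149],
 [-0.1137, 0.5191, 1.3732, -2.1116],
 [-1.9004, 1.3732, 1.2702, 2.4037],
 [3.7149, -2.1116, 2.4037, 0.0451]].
sigma(A) ≈ {-5, 1, 3, 6}

A is real symmetric, so its spectrum consists of real eigenvalues. Expanding the characteristic polynomial of the displayed matrix gives
  det(λ I - A) = p(λ) = λ^4 + (-5)λ^3 + (-23)λ^2 + (117)λ + (-89.995).
Solving p(λ) = 0 yields eigenvalues ≈ -5, 1, 3, 6. (A is shown rounded to 4 decimals, so these recover the underlying integer eigenvalues to within that precision.)
Verification: the trace of A = 5 equals the sum of eigenvalues 5, and det(A) ≈ -89.9950 matches the eigenvalue product -90.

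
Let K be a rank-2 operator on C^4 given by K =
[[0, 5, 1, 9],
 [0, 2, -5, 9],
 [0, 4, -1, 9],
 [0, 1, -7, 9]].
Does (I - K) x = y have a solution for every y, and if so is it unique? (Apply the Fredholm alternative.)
(I - K) is invertible (det(I - K) = 72 ≠ 0), so for every y in C^4 the equation (I - K) x = y has a unique solution.

K has rank 2 and factors as K = U V^T = u1 v1^T + u2 v2^T with u1 = (2, -1, 1, -2), v1 = (0, 1, 2, 0), u2 = (-3, -3, -3, -3), v2 = (0, -1, 1, -3) (multiplying out reproduces the displayed K). The nonzero eigenvalues of U V^T coincide with those of the 2 x 2 matrix G = V^T U = [[v1·u1, v1·u2], [v2·u1, v2·u2]] = [[1, -9], [8, 9]], and by the Sylvester determinant identity det(I_4 - U V^T) = det(I_2 - V^T U) = det([[0, 9], [-8, -8]]) = (0)(-8) - (9)(-8) = 72. (Direct check: I - K =
[[1, -5, -1, -9],
 [0, -1, 5, -9],
 [0, -4, 2, -9],
 [0, -1, 7, -8]]
has determinant 72.) The finite-dimensional Fredholm alternative says: either (I - K) is invertible, or ker(I - K) ≠ {0} and then range(I - K) = ker((I - K)^*)^⊥, with dim ker(I - K) = dim ker((I - K)^*). Since det(I - K) ≠ 0, 1 is not an eigenvalue of K and ker(I - K) = {0}, so we are in the first case: for every y there is a unique x = (I - K)^(-1) y. (Explicitly, by the Woodbury identity, (I - U V^T)^(-1) = I + U (I_2 - G)^(-1) V^T.)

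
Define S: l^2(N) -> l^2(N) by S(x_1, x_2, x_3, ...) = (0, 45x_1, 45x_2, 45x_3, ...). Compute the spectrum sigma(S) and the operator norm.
sigma(S) = closed disk {z in C : |z| ≤ 45}; ||S|| = 45

Note S = 45·U where U is the unit right shift (U x)_k = x_{k-1} (with x_0 := 0); so ||S|| = 45||U|| and sigma(S) = 45·sigma(U). ||S x||^2 = sum_{k≥1} |45x_k|^2 = 2025||x||^2, so ||S|| = 45 and sigma(S) ⊂ {|z| ≤ 45}. For any |lambda| < 45, the equation (S - lambda I) x = 0 forces x_1 = 0, then 45x_k = lambda x_{k+1} ⇒ x = 0, so S has no eigenvalues. But (S - lambda I) is not surjective for |lambda| < 45: solving (S - lambda I) x = e_1 would require x_n proportional to (lambda/45)^(-n), which is not in l^2. So every |lambda| < 45 lies in the residual spectrum. The boundary |lambda| = 45 is in the approximate point spectrum (the spectrum is closed). Hence sigma(S) is the closed disk of radius 45.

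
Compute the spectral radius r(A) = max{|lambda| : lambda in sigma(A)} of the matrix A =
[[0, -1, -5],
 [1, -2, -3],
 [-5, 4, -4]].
r(A) ≈ 6.357

The eigenvalues of A are the roots of its characteristic polynomial. With M = A (coefficients from the trace, the sum of principal 2x2 minors, and det A):
  p(λ) = det(λ I - M) = λ^3 + 6λ^2 - 4λ - 11.
No integer candidate from the rational root theorem (±divisors of 11) is a root, so the roots are irrational. The cubic discriminant is Δ = 11821 > 0, so there are three distinct real roots. p(-7) = -32 and p(-6) = 13 have opposite signs, so a root lies in (-7, -6); Newton's method refines it to λ ≈ -6.357. p(-2) = 13 and p(-1) = -2 have opposite signs, so a root lies in (-2, -1); Newton's method refines it to λ ≈ -1.149. p(1) = -8 and p(2) = 13 have opposite signs, so a root lies in (1, 2); Newton's method refines it to λ ≈ 1.506. Check (Vieta): the three roots sum to -6, matching tr M = -6.
Thus the eigenvalues (to 4 decimals) are -6.357 (modulus 6.357); -1.149 (modulus 1.149); 1.506 (modulus 1.506). The spectral radius is the largest modulus: r(A) ≈ 6.357. (Cross-check: r(A) ≤ ||A||_2 ≈ 8.0314; equality holds whenever A is normal, though it can also hold for some non-normal A.)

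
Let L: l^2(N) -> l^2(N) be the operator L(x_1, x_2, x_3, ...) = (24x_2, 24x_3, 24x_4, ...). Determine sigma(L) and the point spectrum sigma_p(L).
sigma(L) = closed disk {z in C : |z| ≤ 24}; sigma_p(L) = open disk {z in C : |z| < 24}

Note L = 24·V where V is the unit left shift (V x)_k = x_{k+1}; so sigma(L) = 24·sigma(V) and ||L|| = 24||V||. ||L x||^2 = 576sum_{k≥2} |x_k|^2 ≤ 576||x||^2, with equality on {x : x_1 = 0}, so ||L|| = 24. For any lambda with |lambda| < 24, set r = lambda/24 (|r| < 1); the vector x = (1, r, r^2, ...) is in l^2 and satisfies L x = 24(r, r^2, ...) = lambda x, so lambda is an eigenvalue. On the boundary |lambda| = 24 the geometric series diverges, so no l^2 eigenvector exists, but these lambda lie in the approximate point spectrum. Hence sigma(L) is the closed disk of radius 24 and sigma_p(L) is the open disk.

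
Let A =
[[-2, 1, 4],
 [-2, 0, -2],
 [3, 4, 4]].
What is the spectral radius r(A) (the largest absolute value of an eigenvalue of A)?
r(A) ≈ 3.8051

The eigenvalues of A are the roots of its characteristic polynomial. With M = A (coefficients from the trace, the sum of principal 2x2 minors, and det A):
  p(λ) = det(λ I - M) = λ^3 - 2λ^2 - 10λ + 46.
No integer candidate from the rational root theorem (±divisors of 46) is a root, so the roots are irrational. The cubic discriminant is Δ = -34700 < 0, so there is one real root and a complex-conjugate pair. p(-4) = -10 and p(-3) = 31 have opposite signs, so a root lies in (-4, -3); Newton's method refines it to λ ≈ -3.8051. Dividing out (λ - (-3.8051)) leaves approximately λ^2 - 5.8051λ + 12.089. For λ^2 - 5.8051λ + 12.089 the discriminant is -14.6569. It is negative, so the remaining roots are the complex-conjugate pair λ ≈ 2.9026 ± 1.9142i. Their product equals the constant term, so |λ|^2 ≈ 12.089 and |λ| ≈ 3.4769.
Thus the eigenvalues (to 4 decimals) are -3.8051 (modulus 3.8051); 2.9026 ± 1.9142i (modulus 3.4769). The spectral radius is the largest modulus: r(A) ≈ 3.8051. (Cross-check: r(A) ≤ ||A||_2 ≈ 7.2649; equality holds whenever A is normal, though it can also hold for some non-normal A.)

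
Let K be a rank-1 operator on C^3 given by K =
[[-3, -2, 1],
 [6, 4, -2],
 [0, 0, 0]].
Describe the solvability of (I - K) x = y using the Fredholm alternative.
(I - K) is singular (det(I - K) = 0, i.e. 1 ∈ sigma(K)). (I - K) x = y is solvable iff y ⊥ ker((I - K)^*) = span{(-3, -2, 1)}, i.e. iff -3y_1 - 2y_2 + y_3 = 0. When solvable, the solutions are x = y + c·(1, -2, 0), c arbitrary (ker(I - K) = span{(1, -2, 0)}, dimension 1).

K has rank 1, so it is an outer product K = u v^T: every row of K is a multiple of one row vector. Reading off the entries, u = (1, -2, 0) and v = (-3, -2, 1) (row i of K equals u_i·v^T). A rank-one matrix u v^T satisfies K u = u (v·u) and kills the (2)-dimensional subspace v^⊥, so its characteristic polynomial is lambda^2 (lambda - v·u) with v·u = tr K = 1. Hence the eigenvalues of I - K are 1 (multiplicity 2) and 1 - (1) = 0, so det(I - K) = 0. (Direct check: I - K =
[[4, 2, -1],
 [-6, -3, 2],
 [0, 0, 1]]
has determinant 0.) So 1 is an eigenvalue of K and (I - K) is not invertible. The finite-dimensional Fredholm alternative says: either (I - K) is invertible, or ker(I - K) ≠ {0} and then range(I - K) = ker((I - K)^*)^⊥, with dim ker(I - K) = dim ker((I - K)^*). We are in the second case, so we need both kernels. Kernel of I - K: (I - K) u = u - u (v·u) = u - u = 0, so ker(I - K) = span{u} = span{(1, -2, 0)} (it is exactly 1-dimensional because rank(I - K) = 2). Kernel of the adjoint: K is real, so (I - K)^* = I - K^T = I - v u^T, and (I - v u^T) v = v - v (u·v) = 0; hence ker((I - K)^*) = span{v} = span{(-3, -2, 1)}. Therefore (I - K) x = y is solvable iff <y, v> = 0, i.e. iff -3y_1 - 2y_2 + y_3 = 0. When this holds, K y = u (v·y) = 0, so (I - K) y = y and x = y is a particular solution; the full solution set is the line x = y + c·u = y + c·(1, -2, 0), c ∈ C.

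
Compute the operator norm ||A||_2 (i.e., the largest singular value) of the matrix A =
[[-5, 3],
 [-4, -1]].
||A||_2 = sqrt((51 + sqrt(1445))/2) ≈ 6.6713 (= sqrt(largest eigenvalue of A^T A))

||A||_2 = sigma_max(A) = sqrt(lambda_max(A^T A)). Form the symmetric matrix M = A^T A =
[[41, -11],
 [-11, 10]].
Its characteristic polynomial (trace, determinant of M give the coefficients) is
  p(λ) = det(λ I - M) = λ^2 - 51λ + 289.
For λ^2 - 51λ + 289 the discriminant is 1445. It is nonnegative but not a perfect square, so the roots are real and irrational: λ = (51 ± sqrt(1445))/2 ≈ 44.5066, 6.4934.
So the eigenvalues of A^T A are ≈ 6.4934, 44.5066 (all ≥ 0, as they must be for A^T A). The largest is λ_max = (51 + sqrt(1445))/2 ≈ 44.5066, hence ||A||_2 = sqrt(λ_max) = sqrt((51 + sqrt(1445))/2) ≈ 6.6713.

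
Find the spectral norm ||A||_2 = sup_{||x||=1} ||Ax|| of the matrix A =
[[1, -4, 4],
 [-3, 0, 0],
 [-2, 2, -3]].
||A||_2 ≈ 7.0198 (= sqrt(largest eigenvalue of A^T A))

||A||_2 = sigma_max(A) = sqrt(lambda_max(A^T A)). Form the symmetric matrix M = A^T A =
[[14, -8, 10],
 [-8, 20, -22],
 [10, -22, 25]].
Its characteristic polynomial (trace, sum of principal 2x2 minors, determinant of M give the coefficients) is
  p(λ) = det(λ I - M) = λ^3 - 59λ^2 + 482λ - 144.
No integer candidate from the rational root theorem (±divisors of 144) is a root, so the roots are irrational. The cubic discriminant is Δ = 315652292 > 0, so there are three distinct real roots. p(0) = -144 and p(1) = 280 have opposite signs, so a root lies in (0, 1); Newton's method refines it to λ ≈ 0.3105. p(9) = 144 and p(10) = -224 have opposite signs, so a root lies in (9, 10); Newton's method refines it to λ ≈ 9.4114. p(49) = -536 and p(50) = 1456 have opposite signs, so a root lies in (49, 50); Newton's method refines it to λ ≈ 49.2781. Check (Vieta): the three roots sum to 59, matching tr M = 59.
So the eigenvalues of A^T A are ≈ 0.3105, 9.4114, 49.2781 (all ≥ 0, as they must be for A^T A). The largest is λ_max ≈ 49.2781, hence ||A||_2 = sqrt(λ_max) ≈ 7.0198.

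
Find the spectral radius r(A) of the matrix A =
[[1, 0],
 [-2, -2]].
r(A) = 2

The eigenvalues of A are the roots of its characteristic polynomial. With M = A (coefficients from the trace and determinant):
  p(λ) = det(λ I - M) = λ^2 + λ - 2.
For λ^2 + λ - 2 the discriminant is 9. It is a perfect square (3^2), so the roots are rational: λ = (-1 ± 3)/2 = 1, -2.
Thus the eigenvalues (to 4 decimals) are 1 (modulus 1); -2 (modulus 2). The spectral radius is the largest modulus: r(A) = 2. (Cross-check: r(A) ≤ ||A||_2 ≈ 2.9208; equality holds whenever A is normal, though it can also hold for some non-normal A.)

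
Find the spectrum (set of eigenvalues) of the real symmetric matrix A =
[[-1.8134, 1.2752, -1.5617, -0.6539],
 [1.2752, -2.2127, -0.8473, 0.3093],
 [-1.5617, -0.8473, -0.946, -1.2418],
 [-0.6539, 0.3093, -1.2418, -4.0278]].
sigma(A) ≈ {-5, -3, -2, 1}

A is real symmetric, so its spectrum consists of real eigenvalues. Expanding the characteristic polynomial of the displayed matrix gives
  det(λ I - A) = p(λ) = λ^4 + (9)λ^3 + (21)λ^2 + (-1)λ + (-30).
Solving p(λ) = 0 yields eigenvalues ≈ -5, -3, -2, 1. (A is shown rounded to 4 decimals, so these recover the underlying integer eigenvalues to within that precision.)
Verification: the trace of A = -9 equals the sum of eigenvalues -9, and det(A) ≈ -29.9991 matches the eigenvalue product -30.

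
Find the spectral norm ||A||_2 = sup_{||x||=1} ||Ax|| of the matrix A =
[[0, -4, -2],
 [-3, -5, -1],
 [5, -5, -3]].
||A||_2 ≈ 9.0718 (= sqrt(largest eigenvalue of A^T A))

||A||_2 = sigma_max(A) = sqrt(lambda_max(A^T A)). Form the symmetric matrix M = A^T A =
[[34, -10, -12],
 [-10, 66, 28],
 [-12, 28, 14]].
Its characteristic polynomial (trace, sum of principal 2x2 minors, determinant of M give the coefficients) is
  p(λ) = det(λ I - M) = λ^3 - 114λ^2 + 2616λ - 576.
No integer candidate from the rational root theorem (±divisors of 576) is a root, so the roots are irrational. The cubic discriminant is Δ = 16997181696 > 0, so there are three distinct real roots. p(0) = -576 and p(1) = 1927 have opposite signs, so a root lies in (0, 1); Newton's method refines it to λ ≈ 0.2223. p(31) = 757 and p(32) = -832 have opposite signs, so a root lies in (31, 32); Newton's method refines it to λ ≈ 31.4795. p(82) = -1232 and p(83) = 2993 have opposite signs, so a root lies in (82, 83); Newton's method refines it to λ ≈ 82.2982. Check (Vieta): the three roots sum to 114, matching tr M = 114.
So the eigenvalues of A^T A are ≈ 0.2223, 31.4795, 82.2982 (all ≥ 0, as they must be for A^T A). The largest is λ_max ≈ 82.2982, hence ||A||_2 = sqrt(λ_max) ≈ 9.0718.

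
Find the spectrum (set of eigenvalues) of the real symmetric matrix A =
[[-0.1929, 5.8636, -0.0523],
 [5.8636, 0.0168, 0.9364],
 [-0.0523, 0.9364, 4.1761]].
sigma(A) ≈ {-6, 4, 6}

A is real symmetric, so its spectrum consists of real eigenvalues. Expanding the characteristic polynomial of the displayed matrix gives
  det(λ I - A) = p(λ) = λ^3 + (-4)λ^2 + (-36)λ + (144).
Solving p(λ) = 0 yields eigenvalues ≈ -6, 4, 6. (A is shown rounded to 4 decimals, so these recover the underlying integer eigenvalues to within that precision.)
Verification: the trace of A = 4 equals the sum of eigenvalues 4, and det(A) ≈ -144.0006 matches the eigenvalue product -144.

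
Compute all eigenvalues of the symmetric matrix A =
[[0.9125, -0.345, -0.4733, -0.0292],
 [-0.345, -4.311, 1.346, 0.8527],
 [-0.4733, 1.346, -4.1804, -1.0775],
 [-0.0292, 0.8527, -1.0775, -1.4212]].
sigma(A) ≈ {-6, -3, -1, 1}

A is real symmetric, so its spectrum consists of real eigenvalues. Expanding the characteristic polynomial of the displayed matrix gives
  det(λ I - A) = p(λ) = λ^4 + (9)λ^3 + (17)λ^2 + (-9)λ + (-18.001).
Solving p(λ) = 0 yields eigenvalues ≈ -6, -3, -1, 1. (A is shown rounded to 4 decimals, so these recover the underlying integer eigenvalues to within that precision.)
Verification: the trace of A = -9 equals the sum of eigenvalues -9, and det(A) ≈ -18.0010 matches the eigenvalue product -18.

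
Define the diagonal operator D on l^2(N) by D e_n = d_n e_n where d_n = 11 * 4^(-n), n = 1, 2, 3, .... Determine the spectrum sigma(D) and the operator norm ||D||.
sigma(D) = {11 * 4^(-n) : n ≥ 1} ∪ {0}; ||D|| = 11/4

A bounded diagonal operator on l^2 with diagonal entries d_n has spectrum equal to the closure of {d_n : n ≥ 1}: every d_n is an eigenvalue (with eigenvector e_n), so {d_n} ⊂ sigma(D); the spectrum is closed, so its closure is too; and for lambda not in the closure, (D - lambda I) has bounded inverse (the diagonal entries 1/(d_n - lambda) are bounded). For our sequence d_n = 11 * 4^(-n), n = 1, 2, 3, ...:
  - {d_n} = {11 * 4^(-n) : n ≥ 1}; the only limit point is 0
  - closure = {11 * 4^(-n) : n ≥ 1} ∪ {0}
For the norm: a diagonal operator has ||D|| = sup_n |d_n|. Here d_n = 11 * 4^(-n) is positive and decreasing, so sup_n |d_n| = d_1 = 11/4. So ||D|| = 11/4.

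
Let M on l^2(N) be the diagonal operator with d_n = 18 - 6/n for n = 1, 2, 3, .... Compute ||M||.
||M|| = 18

For a diagonal operator on l^2 with entries d_n, ||M|| = sup_n |d_n|. Here d_1 = 12, d_2 = 15, ..., and d_n = 18 - 6/n increases monotonically toward 18. All terms lie in [12, 18), so |d_n| = d_n and the supremum is the limit 18, which is not attained by any individual d_n. Hence ||M|| = 18.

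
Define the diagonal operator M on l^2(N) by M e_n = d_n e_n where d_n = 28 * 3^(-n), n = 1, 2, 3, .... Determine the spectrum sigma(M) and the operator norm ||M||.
sigma(M) = {28 * 3^(-n) : n ≥ 1} ∪ {0}; ||M|| = 28/3

A bounded diagonal operator on l^2 with diagonal entries d_n has spectrum equal to the closure of {d_n : n ≥ 1}: every d_n is an eigenvalue (with eigenvector e_n), so {d_n} ⊂ sigma(M); the spectrum is closed, so its closure is too; and for lambda not in the closure, (M - lambda I) has bounded inverse (the diagonal entries 1/(d_n - lambda) are bounded). For our sequence d_n = 28 * 3^(-n), n = 1, 2, 3, ...:
  - {d_n} = {28 * 3^(-n) : n ≥ 1}; the only limit point is 0
  - closure = {28 * 3^(-n) : n ≥ 1} ∪ {0}
For the norm: a diagonal operator has ||M|| = sup_n |d_n|. Here d_n = 28 * 3^(-n) is positive and decreasing, so sup_n |d_n| = d_1 = 28/3. So ||M|| = 28/3.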